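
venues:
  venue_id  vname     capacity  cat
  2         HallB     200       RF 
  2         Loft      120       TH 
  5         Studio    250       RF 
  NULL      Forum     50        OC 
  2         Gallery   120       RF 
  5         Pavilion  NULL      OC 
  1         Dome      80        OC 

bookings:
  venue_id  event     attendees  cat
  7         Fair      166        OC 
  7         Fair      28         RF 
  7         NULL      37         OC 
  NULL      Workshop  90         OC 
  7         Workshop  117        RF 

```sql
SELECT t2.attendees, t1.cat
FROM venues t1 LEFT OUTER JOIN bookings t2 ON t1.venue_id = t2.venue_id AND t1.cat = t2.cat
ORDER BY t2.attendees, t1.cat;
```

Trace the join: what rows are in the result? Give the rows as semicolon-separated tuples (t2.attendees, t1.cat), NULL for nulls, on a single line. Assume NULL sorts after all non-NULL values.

(NULL, OC); (NULL, OC); (NULL, OC); (NULL, RF); (NULL, RF); (NULL, RF); (NULL, TH)

LEFT JOIN keeps every row from `venues`; unmatched rows get NULL for `bookings`'s columns.
Matching on t1.venue_id = t2.venue_id AND t1.cat = t2.cat. A NULL in a compared column never satisfies the condition.
- venue_id=2, cat=RF: no t2 row matches, row kept with t2 columns NULL.
- venue_id=2, cat=TH: no t2 row matches, row kept with t2 columns NULL.
- venue_id=5, cat=RF: no t2 row matches, row kept with t2 columns NULL.
- venue_id=NULL, cat=OC: no t2 row matches, row kept with t2 columns NULL.
- venue_id=2, cat=RF: no t2 row matches, row kept with t2 columns NULL.
- venue_id=5, cat=OC: no t2 row matches, row kept with t2 columns NULL.
- venue_id=1, cat=OC: no t2 row matches, row kept with t2 columns NULL.
After projecting and ordering:
t2.attendees | t1.cat
NULL | OC
NULL | OC
NULL | OC
NULL | RF
NULL | RF
NULL | RF
NULL | TH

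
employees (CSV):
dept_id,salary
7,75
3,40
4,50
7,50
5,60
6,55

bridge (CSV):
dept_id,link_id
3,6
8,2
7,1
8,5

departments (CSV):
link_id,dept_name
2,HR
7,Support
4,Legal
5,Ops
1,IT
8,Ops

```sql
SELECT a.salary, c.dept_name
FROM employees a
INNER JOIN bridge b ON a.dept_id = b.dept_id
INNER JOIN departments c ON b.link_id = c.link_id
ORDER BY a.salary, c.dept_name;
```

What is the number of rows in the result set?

2

Step 1 — a INNER JOIN b on dept_id → 3 row(s).
Then INNER JOIN `departments c` on link_id: keep only rows whose b.link_id appears in c.
Result: 2 row(s).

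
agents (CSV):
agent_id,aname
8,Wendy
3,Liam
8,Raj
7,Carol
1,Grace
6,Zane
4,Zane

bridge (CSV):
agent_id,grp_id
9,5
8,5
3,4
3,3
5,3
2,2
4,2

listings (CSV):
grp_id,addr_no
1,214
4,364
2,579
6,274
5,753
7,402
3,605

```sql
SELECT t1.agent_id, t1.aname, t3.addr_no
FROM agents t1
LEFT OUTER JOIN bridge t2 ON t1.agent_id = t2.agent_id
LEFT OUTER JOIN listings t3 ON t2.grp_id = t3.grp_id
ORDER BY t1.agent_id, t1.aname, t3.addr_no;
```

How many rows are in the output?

8

Step 1 — t1 LEFT JOIN t2 on agent_id → 8 row(s).
Then LEFT JOIN `listings t3` on grp_id: each of those 8 rows is kept; rows whose t2.grp_id has no match in t3 get NULL for t3's columns.
Result: 8 row(s).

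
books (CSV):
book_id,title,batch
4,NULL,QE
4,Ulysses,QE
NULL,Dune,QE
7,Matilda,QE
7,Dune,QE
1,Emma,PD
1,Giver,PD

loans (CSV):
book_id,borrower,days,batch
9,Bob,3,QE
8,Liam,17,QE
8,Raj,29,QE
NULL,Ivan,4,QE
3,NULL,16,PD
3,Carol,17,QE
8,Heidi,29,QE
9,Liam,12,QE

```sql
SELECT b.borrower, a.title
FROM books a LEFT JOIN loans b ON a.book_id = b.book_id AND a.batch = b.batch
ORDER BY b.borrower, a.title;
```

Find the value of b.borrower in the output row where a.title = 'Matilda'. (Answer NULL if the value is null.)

LEFT JOIN keeps every row from `books`; unmatched rows get NULL for `loans`'s columns.
Matching on a.book_id = b.book_id AND a.batch = b.batch. A NULL in a compared column never satisfies the condition.
Matched pairs: 0; unmatched a rows kept: 7.

NULL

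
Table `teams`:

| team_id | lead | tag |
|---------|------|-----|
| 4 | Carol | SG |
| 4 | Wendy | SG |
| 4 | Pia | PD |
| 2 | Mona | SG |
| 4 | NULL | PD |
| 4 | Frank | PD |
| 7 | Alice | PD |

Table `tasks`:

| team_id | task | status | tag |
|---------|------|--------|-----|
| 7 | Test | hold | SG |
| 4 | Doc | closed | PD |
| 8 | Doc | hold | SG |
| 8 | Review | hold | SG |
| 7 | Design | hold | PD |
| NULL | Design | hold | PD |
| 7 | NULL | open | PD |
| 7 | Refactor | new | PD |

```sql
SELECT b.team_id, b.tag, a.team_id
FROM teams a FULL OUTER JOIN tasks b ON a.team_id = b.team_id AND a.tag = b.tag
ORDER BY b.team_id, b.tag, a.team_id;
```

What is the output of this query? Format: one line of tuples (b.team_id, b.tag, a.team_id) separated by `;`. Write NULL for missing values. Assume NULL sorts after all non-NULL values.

FULL OUTER JOIN keeps every row from both sides; unmatched rows get NULL for the other side's columns.
Matching on a.team_id = b.team_id AND a.tag = b.tag. A NULL in a compared column never satisfies the condition.
- team_id=4, tag=SG: no b row matches, row kept with b columns NULL.
- team_id=4, tag=SG: no b row matches, row kept with b columns NULL.
- team_id=4, tag=PD: 1 matching b row(s), so 1 row(s) emitted.
- team_id=2, tag=SG: no b row matches, row kept with b columns NULL.
- team_id=4, tag=PD: 1 matching b row(s), so 1 row(s) emitted.
- team_id=4, tag=PD: 1 matching b row(s), so 1 row(s) emitted.
- team_id=7, tag=PD: 3 matching b row(s), so 3 row(s) emitted.
- 4 b row(s) had no a match → kept, a columns NULL.

(4, PD, 4); (4, PD, 4); (4, PD, 4); (7, PD, 7); (7, PD, 7); (7, PD, 7); (7, SG, NULL); (8, SG, NULL); (8, SG, NULL); (NULL, PD, NULL); (NULL, NULL, 2); (NULL, NULL, 4); (NULL, NULL, 4)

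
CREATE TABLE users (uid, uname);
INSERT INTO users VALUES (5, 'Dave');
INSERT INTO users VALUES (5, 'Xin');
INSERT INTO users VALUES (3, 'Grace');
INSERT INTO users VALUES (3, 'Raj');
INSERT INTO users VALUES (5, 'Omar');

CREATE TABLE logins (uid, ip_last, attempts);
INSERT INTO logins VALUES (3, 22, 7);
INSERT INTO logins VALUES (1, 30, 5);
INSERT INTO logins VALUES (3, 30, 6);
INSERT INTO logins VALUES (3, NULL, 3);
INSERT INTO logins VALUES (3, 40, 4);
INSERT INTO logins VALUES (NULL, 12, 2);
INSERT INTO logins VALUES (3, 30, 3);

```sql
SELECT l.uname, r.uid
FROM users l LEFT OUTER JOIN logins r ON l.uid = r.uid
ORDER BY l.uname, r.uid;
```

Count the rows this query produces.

LEFT JOIN keeps every row from `users`; unmatched rows get NULL for `logins`'s columns.
Matching on l.uid = r.uid. A NULL in a compared column never satisfies the condition.
- l row (uid=5): no match → kept, r columns NULL.
- l row (uid=5): no match → kept, r columns NULL.
- l row (uid=3): matches 5 r row(s) → 5 output row(s).
- l row (uid=3): matches 5 r row(s) → 5 output row(s).
- l row (uid=5): no match → kept, r columns NULL.
Total: 10 matched + 3 padded = 13 rows.

13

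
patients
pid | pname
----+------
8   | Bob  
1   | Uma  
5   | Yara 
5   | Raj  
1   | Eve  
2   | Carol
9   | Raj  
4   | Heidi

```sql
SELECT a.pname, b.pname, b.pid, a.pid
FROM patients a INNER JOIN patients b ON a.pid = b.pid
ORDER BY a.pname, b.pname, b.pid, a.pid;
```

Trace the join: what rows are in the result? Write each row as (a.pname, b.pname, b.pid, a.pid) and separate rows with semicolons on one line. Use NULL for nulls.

(Bob, Bob, 8, 8); (Carol, Carol, 2, 2); (Eve, Eve, 1, 1); (Eve, Uma, 1, 1); (Heidi, Heidi, 4, 4); (Raj, Raj, 5, 5); (Raj, Raj, 9, 9); (Raj, Yara, 5, 5); (Uma, Eve, 1, 1); (Uma, Uma, 1, 1); (Yara, Raj, 5, 5); (Yara, Yara, 5, 5)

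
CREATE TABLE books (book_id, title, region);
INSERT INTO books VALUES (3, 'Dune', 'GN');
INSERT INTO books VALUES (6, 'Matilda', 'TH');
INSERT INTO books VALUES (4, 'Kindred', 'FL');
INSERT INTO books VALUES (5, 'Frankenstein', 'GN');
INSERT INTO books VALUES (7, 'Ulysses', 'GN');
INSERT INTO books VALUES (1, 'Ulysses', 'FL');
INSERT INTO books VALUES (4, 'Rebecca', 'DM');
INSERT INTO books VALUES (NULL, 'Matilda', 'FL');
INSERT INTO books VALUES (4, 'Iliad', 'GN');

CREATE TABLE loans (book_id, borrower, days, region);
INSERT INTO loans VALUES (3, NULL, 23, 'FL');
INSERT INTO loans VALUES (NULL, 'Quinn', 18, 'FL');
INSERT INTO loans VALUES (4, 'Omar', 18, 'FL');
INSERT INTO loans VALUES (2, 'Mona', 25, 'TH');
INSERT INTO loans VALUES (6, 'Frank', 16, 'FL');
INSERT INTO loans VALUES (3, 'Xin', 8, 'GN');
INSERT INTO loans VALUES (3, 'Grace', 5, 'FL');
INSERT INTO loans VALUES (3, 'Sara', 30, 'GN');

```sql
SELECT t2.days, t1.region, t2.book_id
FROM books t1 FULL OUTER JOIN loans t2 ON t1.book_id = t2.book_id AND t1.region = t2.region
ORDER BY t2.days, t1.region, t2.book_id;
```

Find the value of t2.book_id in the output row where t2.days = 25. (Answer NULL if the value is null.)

2

FULL OUTER JOIN keeps every row from both sides; unmatched rows get NULL for the other side's columns.
Matching on t1.book_id = t2.book_id AND t1.region = t2.region. A NULL in a compared column never satisfies the condition.
Matched pairs: 3; unmatched t1 rows kept: 7; unmatched t2 rows kept: 5.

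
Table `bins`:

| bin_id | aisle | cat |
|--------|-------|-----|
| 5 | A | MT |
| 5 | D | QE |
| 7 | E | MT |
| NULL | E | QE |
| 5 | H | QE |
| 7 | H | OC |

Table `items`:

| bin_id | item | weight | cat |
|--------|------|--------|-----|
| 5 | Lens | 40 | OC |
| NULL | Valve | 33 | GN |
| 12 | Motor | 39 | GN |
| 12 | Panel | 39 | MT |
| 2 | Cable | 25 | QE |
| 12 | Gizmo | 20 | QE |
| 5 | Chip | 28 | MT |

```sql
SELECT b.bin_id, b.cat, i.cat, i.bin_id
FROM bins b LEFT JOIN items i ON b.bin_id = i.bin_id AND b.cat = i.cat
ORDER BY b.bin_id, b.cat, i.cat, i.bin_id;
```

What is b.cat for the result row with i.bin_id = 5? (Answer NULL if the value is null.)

LEFT JOIN keeps every row from `bins`; unmatched rows get NULL for `items`'s columns.
Matching on b.bin_id = i.bin_id AND b.cat = i.cat. A NULL in a compared column never satisfies the condition.
- b row (bin_id=5, cat=MT): matches 1 i row(s) → 1 output row(s).
- b row (bin_id=5, cat=QE): no match → kept, i columns NULL.
- b row (bin_id=7, cat=MT): no match → kept, i columns NULL.
- b row (bin_id=NULL, cat=QE): no match → kept, i columns NULL.
- b row (bin_id=5, cat=QE): no match → kept, i columns NULL.
- b row (bin_id=7, cat=OC): no match → kept, i columns NULL.

MT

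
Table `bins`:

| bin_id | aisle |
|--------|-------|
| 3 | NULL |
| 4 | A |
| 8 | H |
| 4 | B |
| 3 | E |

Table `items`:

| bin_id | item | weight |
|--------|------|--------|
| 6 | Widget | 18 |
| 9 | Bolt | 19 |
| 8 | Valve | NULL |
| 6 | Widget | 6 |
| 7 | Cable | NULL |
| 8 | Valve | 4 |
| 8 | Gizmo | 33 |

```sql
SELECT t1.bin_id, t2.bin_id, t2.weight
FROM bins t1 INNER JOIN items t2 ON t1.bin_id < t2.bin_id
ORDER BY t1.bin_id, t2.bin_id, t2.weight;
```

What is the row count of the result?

INNER JOIN keeps only pairs where the ON condition holds.
Matching on t1.bin_id < t2.bin_id.
- t1 (bin_id=3) pairs with 7 row(s) of t2.
- t1 (bin_id=4) pairs with 7 row(s) of t2.
- t1 (bin_id=8) pairs with 1 row(s) of t2.
- t1 (bin_id=4) pairs with 7 row(s) of t2.
- t1 (bin_id=3) pairs with 7 row(s) of t2.
Total: 29 rows.

29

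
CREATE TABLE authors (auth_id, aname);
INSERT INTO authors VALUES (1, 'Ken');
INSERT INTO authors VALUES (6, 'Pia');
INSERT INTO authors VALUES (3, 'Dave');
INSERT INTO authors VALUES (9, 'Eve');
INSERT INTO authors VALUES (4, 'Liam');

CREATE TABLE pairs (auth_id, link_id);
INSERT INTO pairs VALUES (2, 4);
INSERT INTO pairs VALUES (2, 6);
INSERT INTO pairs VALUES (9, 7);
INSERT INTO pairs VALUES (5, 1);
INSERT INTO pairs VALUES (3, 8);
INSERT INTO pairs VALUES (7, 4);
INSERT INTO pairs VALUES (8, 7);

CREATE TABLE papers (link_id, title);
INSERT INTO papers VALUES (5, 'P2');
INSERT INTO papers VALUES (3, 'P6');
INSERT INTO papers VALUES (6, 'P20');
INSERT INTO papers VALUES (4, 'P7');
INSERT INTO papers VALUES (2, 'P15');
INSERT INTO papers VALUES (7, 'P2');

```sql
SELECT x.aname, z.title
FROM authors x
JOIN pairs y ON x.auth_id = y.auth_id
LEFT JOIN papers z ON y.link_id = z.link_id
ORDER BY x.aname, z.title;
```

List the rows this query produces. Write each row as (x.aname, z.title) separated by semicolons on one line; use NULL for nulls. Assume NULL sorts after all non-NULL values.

(Dave, NULL); (Eve, P2)

Evaluate left to right. First `authors x INNER JOIN pairs y` on auth_id: 2 row(s).
Then LEFT JOIN `papers z` on link_id: each of those 2 rows is kept; rows whose y.link_id has no match in z get NULL for z's columns.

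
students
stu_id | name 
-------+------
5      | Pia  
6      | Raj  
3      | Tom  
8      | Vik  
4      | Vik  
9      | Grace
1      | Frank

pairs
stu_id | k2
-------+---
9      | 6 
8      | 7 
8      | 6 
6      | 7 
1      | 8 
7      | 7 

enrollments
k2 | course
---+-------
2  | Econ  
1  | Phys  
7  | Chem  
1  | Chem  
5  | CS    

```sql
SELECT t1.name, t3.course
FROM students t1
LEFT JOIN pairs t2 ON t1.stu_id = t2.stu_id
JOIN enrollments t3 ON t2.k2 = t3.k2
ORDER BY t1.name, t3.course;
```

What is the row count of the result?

2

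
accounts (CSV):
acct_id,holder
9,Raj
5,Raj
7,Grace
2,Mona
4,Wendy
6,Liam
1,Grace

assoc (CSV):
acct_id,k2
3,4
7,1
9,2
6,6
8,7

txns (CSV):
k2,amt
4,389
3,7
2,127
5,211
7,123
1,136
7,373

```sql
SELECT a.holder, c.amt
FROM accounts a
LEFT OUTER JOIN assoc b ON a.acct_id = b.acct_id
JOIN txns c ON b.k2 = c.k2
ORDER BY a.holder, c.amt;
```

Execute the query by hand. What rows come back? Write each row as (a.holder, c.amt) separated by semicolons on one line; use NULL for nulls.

(Grace, 136); (Raj, 127)

Evaluate left to right. First `accounts a LEFT JOIN assoc b` on acct_id: 7 row(s).
Then INNER JOIN `txns c` on k2: keep only rows whose b.k2 appears in c.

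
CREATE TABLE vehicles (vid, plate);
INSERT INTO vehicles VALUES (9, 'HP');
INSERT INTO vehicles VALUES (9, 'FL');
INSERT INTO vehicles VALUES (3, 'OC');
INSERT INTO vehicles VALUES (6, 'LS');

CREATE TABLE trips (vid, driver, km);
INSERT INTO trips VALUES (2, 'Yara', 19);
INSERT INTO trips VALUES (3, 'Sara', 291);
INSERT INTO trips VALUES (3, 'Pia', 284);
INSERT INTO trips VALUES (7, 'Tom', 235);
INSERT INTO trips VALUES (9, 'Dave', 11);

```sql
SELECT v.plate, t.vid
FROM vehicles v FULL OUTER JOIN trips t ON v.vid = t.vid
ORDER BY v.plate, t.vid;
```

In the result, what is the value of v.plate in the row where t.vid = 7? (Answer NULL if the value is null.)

NULL

FULL OUTER JOIN keeps every row from both sides; unmatched rows get NULL for the other side's columns.
Matching on v.vid = t.vid.
- vid=9: 1 matching t row(s), so 1 row(s) emitted.
- vid=9: 1 matching t row(s), so 1 row(s) emitted.
- vid=3: 2 matching t row(s), so 2 row(s) emitted.
- vid=6: no t row matches, row kept with t columns NULL.
- 2 row(s) from t found no v partner → padded with NULL.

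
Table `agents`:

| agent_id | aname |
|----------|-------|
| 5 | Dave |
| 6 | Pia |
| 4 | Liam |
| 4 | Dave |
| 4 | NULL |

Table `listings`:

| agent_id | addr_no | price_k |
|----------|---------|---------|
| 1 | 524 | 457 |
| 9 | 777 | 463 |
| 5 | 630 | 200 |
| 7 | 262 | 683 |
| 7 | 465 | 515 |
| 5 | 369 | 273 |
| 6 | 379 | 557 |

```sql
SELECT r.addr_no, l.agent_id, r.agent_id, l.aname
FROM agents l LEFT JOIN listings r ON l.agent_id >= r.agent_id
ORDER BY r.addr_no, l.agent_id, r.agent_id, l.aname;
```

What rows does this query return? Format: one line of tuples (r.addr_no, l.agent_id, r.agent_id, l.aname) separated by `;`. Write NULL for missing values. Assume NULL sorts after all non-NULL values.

(369, 5, 5, Dave); (369, 6, 5, Pia); (379, 6, 6, Pia); (524, 4, 1, Dave); (524, 4, 1, Liam); (524, 4, 1, NULL); (524, 5, 1, Dave); (524, 6, 1, Pia); (630, 5, 5, Dave); (630, 6, 5, Pia)

LEFT JOIN keeps every row from `agents`; unmatched rows get NULL for `listings`'s columns.
Matching on l.agent_id >= r.agent_id.
- l row (agent_id=5): matches 3 r row(s) → 3 output row(s).
- l row (agent_id=6): matches 4 r row(s) → 4 output row(s).
- l row (agent_id=4): matches 1 r row(s) → 1 output row(s).
- l row (agent_id=4): matches 1 r row(s) → 1 output row(s).
- l row (agent_id=4): matches 1 r row(s) → 1 output row(s).
After projecting and ordering:
r.addr_no | l.agent_id | r.agent_id | l.aname
369 | 5 | 5 | Dave
369 | 6 | 5 | Pia
379 | 6 | 6 | Pia
524 | 4 | 1 | Dave
524 | 4 | 1 | Liam
524 | 4 | 1 | NULL
524 | 5 | 1 | Dave
524 | 6 | 1 | Pia
630 | 5 | 5 | Dave
630 | 6 | 5 | Pia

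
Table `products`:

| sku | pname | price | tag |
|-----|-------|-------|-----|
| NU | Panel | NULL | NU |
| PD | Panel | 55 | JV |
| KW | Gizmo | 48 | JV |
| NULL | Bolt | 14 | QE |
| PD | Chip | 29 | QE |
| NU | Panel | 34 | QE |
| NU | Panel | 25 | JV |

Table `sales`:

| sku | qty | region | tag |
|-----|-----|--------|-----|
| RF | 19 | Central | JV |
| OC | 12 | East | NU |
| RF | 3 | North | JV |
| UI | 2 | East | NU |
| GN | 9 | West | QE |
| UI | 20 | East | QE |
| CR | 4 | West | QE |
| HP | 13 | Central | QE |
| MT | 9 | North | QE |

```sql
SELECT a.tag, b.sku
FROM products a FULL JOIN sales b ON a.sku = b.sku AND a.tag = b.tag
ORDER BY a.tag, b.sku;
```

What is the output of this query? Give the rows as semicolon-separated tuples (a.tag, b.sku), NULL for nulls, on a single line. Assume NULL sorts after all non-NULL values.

(JV, NULL); (JV, NULL); (JV, NULL); (NU, NULL); (QE, NULL); (QE, NULL); (QE, NULL); (NULL, CR); (NULL, GN); (NULL, HP); (NULL, MT); (NULL, OC); (NULL, RF); (NULL, RF); (NULL, UI); (NULL, UI)

FULL OUTER JOIN keeps every row from both sides; unmatched rows get NULL for the other side's columns.
Matching on a.sku = b.sku AND a.tag = b.tag. A NULL in a compared column never satisfies the condition.
- a[0] sku=NU, tag=NU → no match; kept with NULLs on the b side.
- a[1] sku=PD, tag=JV → no match; kept with NULLs on the b side.
- a[2] sku=KW, tag=JV → no match; kept with NULLs on the b side.
- a[3] sku=NULL, tag=QE → no match; kept with NULLs on the b side.
- a[4] sku=PD, tag=QE → no match; kept with NULLs on the b side.
- a[5] sku=NU, tag=QE → no match; kept with NULLs on the b side.
- a[6] sku=NU, tag=JV → no match; kept with NULLs on the b side.
- 9 row(s) from b found no a partner → padded with NULL.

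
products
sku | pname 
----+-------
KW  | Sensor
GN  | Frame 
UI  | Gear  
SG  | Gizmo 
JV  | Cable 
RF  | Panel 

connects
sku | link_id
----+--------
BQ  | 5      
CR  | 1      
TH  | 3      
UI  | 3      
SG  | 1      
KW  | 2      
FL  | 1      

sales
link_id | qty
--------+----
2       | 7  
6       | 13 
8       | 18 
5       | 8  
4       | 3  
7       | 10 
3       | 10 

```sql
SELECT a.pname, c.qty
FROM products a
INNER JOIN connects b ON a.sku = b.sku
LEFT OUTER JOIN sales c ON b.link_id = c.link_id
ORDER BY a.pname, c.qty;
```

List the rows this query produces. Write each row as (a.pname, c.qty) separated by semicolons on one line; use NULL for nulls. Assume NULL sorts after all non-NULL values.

(Gear, 10); (Gizmo, NULL); (Sensor, 7)

Step 1 — a INNER JOIN b on sku → 3 row(s).
Then LEFT JOIN `sales c` on link_id: each of those 3 rows is kept; rows whose b.link_id has no match in c get NULL for c's columns.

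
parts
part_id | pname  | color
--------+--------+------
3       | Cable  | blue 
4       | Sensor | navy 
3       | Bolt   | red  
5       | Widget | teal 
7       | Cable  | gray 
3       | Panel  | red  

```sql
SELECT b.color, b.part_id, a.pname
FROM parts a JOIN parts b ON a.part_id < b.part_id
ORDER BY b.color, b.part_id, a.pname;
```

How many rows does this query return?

INNER JOIN keeps only pairs where the ON condition holds.
Matching on a.part_id < b.part_id.
- a row (part_id=3): matches 3 b row(s) → 3 output row(s).
- a row (part_id=4): matches 2 b row(s) → 2 output row(s).
- a row (part_id=3): matches 3 b row(s) → 3 output row(s).
- a row (part_id=5): matches 1 b row(s) → 1 output row(s).
- a row (part_id=7): no match → dropped.
- a row (part_id=3): matches 3 b row(s) → 3 output row(s).
Total: 12 rows.

12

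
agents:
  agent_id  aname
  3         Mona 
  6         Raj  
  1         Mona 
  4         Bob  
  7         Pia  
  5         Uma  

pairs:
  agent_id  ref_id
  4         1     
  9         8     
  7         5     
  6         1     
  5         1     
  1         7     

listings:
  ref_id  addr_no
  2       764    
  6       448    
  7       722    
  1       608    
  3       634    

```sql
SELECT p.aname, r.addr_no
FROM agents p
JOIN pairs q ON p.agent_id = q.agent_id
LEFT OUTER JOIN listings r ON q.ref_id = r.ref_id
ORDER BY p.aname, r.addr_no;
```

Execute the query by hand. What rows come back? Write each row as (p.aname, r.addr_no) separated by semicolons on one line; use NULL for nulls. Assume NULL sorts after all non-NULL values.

(Bob, 608); (Mona, 722); (Pia, NULL); (Raj, 608); (Uma, 608)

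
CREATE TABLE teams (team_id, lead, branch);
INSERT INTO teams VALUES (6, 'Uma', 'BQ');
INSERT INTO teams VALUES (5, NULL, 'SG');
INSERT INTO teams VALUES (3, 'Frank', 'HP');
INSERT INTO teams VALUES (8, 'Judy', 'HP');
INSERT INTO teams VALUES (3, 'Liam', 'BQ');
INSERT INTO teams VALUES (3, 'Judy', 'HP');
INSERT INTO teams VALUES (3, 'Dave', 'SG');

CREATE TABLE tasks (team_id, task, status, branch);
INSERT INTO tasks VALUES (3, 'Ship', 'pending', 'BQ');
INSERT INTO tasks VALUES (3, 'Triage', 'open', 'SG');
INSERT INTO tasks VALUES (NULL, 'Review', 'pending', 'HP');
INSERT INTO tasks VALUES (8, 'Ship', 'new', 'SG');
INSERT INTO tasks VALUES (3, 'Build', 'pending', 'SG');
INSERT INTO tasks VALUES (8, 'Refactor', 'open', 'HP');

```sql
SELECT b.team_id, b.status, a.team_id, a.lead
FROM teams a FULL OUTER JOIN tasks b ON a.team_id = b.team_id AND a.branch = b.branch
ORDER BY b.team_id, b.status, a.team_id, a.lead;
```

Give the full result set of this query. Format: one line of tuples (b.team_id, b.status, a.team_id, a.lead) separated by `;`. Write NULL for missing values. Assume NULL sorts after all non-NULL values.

(3, open, 3, Dave); (3, pending, 3, Dave); (3, pending, 3, Liam); (8, new, NULL, NULL); (8, open, 8, Judy); (NULL, pending, NULL, NULL); (NULL, NULL, 3, Frank); (NULL, NULL, 3, Judy); (NULL, NULL, 5, NULL); (NULL, NULL, 6, Uma)

FULL OUTER JOIN keeps every row from both sides; unmatched rows get NULL for the other side's columns.
Matching on a.team_id = b.team_id AND a.branch = b.branch. A NULL in a compared column never satisfies the condition.
Matched pairs: 4; unmatched a rows kept: 4; unmatched b rows kept: 2.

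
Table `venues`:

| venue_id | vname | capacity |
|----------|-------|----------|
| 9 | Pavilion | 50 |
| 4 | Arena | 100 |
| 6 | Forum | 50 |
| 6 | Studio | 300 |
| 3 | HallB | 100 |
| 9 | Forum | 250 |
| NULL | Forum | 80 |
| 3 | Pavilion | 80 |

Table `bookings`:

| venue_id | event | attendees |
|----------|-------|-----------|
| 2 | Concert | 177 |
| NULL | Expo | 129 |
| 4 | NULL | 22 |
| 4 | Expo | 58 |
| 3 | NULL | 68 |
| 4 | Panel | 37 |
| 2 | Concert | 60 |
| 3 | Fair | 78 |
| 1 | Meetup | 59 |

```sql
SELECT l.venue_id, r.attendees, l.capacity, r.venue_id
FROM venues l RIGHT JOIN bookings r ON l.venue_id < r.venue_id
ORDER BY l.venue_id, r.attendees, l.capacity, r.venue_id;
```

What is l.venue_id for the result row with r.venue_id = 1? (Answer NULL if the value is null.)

NULL

RIGHT JOIN keeps every row from `bookings`; unmatched rows get NULL for `venues`'s columns.
Matching on l.venue_id < r.venue_id. A NULL in a compared column never satisfies the condition.
- l row (venue_id=9): no match.
- l row (venue_id=4): no match.
- l row (venue_id=6): no match.
- l row (venue_id=6): no match.
- l row (venue_id=3): matches 3 r row(s) → 3 output row(s).
- l row (venue_id=9): no match.
- l row (venue_id=NULL): no match.
- l row (venue_id=3): matches 3 r row(s) → 3 output row(s).
- 6 r row(s) had no l match → kept, l columns NULL.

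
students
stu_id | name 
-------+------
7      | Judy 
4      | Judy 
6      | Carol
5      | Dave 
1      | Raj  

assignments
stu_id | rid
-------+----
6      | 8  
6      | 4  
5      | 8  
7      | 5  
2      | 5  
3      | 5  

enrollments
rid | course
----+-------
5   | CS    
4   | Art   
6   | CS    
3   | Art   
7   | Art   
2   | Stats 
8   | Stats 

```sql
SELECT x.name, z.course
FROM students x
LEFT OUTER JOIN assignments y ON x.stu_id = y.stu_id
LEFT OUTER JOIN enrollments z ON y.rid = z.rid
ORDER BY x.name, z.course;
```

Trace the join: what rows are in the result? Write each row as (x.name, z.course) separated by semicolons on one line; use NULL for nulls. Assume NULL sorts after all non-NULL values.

(Carol, Art); (Carol, Stats); (Dave, Stats); (Judy, CS); (Judy, NULL); (Raj, NULL)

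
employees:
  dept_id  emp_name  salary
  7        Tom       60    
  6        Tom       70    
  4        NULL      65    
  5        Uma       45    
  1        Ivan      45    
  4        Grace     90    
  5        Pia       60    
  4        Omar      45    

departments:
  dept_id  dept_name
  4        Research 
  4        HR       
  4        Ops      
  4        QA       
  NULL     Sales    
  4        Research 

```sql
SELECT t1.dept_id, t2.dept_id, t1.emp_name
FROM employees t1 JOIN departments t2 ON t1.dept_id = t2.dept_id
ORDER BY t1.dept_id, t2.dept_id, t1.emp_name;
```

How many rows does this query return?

INNER JOIN keeps only pairs where the ON condition holds.
Matching on t1.dept_id = t2.dept_id. A NULL in a compared column never satisfies the condition.
- t1[0] dept_id=7 → no match; dropped.
- t1[1] dept_id=6 → no match; dropped.
- t1[2] dept_id=4 → 5 match(es) in t2 → 5 row(s).
- t1[3] dept_id=5 → no match; dropped.
- t1[4] dept_id=1 → no match; dropped.
- t1[5] dept_id=4 → 5 match(es) in t2 → 5 row(s).
- t1[6] dept_id=5 → no match; dropped.
- t1[7] dept_id=4 → 5 match(es) in t2 → 5 row(s).
Total: 15 rows.

15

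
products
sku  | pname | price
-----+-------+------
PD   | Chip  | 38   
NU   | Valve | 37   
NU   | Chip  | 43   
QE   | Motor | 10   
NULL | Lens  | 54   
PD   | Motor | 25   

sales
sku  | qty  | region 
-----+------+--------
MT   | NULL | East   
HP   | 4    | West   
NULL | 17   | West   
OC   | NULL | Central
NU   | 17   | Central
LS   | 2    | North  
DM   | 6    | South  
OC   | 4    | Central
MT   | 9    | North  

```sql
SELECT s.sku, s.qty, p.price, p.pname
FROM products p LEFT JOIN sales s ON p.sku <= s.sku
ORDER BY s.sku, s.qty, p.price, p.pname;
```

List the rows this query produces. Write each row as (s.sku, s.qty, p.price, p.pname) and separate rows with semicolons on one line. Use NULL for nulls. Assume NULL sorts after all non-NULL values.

(NU, 17, 37, Valve); (NU, 17, 43, Chip); (OC, 4, 37, Valve); (OC, 4, 43, Chip); (OC, NULL, 37, Valve); (OC, NULL, 43, Chip); (NULL, NULL, 10, Motor); (NULL, NULL, 25, Motor); (NULL, NULL, 38, Chip); (NULL, NULL, 54, Lens)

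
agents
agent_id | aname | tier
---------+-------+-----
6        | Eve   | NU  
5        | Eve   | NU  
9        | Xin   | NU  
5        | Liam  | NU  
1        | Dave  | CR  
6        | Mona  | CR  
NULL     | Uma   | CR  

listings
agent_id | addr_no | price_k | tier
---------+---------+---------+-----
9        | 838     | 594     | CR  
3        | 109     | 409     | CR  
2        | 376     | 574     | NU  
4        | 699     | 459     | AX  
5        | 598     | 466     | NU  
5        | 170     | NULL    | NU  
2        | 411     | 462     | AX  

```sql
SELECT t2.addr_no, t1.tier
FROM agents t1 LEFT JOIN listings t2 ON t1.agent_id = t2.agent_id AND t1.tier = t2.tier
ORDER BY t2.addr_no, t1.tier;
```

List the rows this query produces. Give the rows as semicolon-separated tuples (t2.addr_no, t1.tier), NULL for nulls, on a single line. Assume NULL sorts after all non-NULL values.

(170, NU); (170, NU); (598, NU); (598, NU); (NULL, CR); (NULL, CR); (NULL, CR); (NULL, NU); (NULL, NU)

LEFT JOIN keeps every row from `agents`; unmatched rows get NULL for `listings`'s columns.
Matching on t1.agent_id = t2.agent_id AND t1.tier = t2.tier. A NULL in a compared column never satisfies the condition.
- t1[0] agent_id=6, tier=NU → no match; kept with NULLs on the t2 side.
- t1[1] agent_id=5, tier=NU → 2 match(es) in t2 → 2 row(s).
- t1[2] agent_id=9, tier=NU → no match; kept with NULLs on the t2 side.
- t1[3] agent_id=5, tier=NU → 2 match(es) in t2 → 2 row(s).
- t1[4] agent_id=1, tier=CR → no match; kept with NULLs on the t2 side.
- t1[5] agent_id=6, tier=CR → no match; kept with NULLs on the t2 side.
- t1[6] agent_id=NULL, tier=CR → no match; kept with NULLs on the t2 side.
After projecting and ordering:
t2.addr_no | t1.tier
170 | NU
170 | NU
598 | NU
598 | NU
NULL | CR
NULL | CR
NULL | CR
NULL | NU
NULL | NU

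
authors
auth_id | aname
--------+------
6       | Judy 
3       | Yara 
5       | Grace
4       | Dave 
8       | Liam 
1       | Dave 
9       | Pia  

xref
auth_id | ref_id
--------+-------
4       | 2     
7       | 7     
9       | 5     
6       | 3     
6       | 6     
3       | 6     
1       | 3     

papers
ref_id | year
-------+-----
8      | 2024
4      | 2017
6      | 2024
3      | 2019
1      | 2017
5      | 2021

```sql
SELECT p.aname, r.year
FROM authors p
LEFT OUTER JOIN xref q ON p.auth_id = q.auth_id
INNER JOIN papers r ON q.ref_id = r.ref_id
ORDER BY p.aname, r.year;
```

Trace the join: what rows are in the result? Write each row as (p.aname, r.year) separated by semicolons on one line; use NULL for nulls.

(Dave, 2019); (Judy, 2019); (Judy, 2024); (Pia, 2021); (Yara, 2024)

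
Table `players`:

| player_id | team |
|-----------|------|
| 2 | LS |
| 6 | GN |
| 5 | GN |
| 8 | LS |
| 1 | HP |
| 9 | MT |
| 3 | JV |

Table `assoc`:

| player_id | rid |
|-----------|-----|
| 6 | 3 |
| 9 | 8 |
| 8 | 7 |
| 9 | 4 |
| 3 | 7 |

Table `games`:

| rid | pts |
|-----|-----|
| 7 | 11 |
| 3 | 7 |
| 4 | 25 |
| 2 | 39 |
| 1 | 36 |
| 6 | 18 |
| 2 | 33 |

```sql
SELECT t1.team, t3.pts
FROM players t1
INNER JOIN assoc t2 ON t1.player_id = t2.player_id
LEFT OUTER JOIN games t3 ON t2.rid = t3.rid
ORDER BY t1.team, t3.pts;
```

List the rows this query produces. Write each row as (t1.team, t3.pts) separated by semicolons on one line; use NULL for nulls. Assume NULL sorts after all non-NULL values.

Evaluate left to right. First `players t1 INNER JOIN assoc t2` on player_id: 5 row(s).
Then LEFT JOIN `games t3` on rid: each of those 5 rows is kept; rows whose t2.rid has no match in t3 get NULL for t3's columns.

(GN, 7); (JV, 11); (LS, 11); (MT, 25); (MT, NULL)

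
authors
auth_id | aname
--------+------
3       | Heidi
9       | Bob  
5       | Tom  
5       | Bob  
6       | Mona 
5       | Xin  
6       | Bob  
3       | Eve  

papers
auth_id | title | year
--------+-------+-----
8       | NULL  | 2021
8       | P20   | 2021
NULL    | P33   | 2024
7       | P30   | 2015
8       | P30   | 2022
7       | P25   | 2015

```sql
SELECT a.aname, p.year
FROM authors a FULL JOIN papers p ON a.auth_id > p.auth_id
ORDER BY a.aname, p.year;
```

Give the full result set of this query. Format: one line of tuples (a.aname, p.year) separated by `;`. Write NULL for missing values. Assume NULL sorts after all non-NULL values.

FULL OUTER JOIN keeps every row from both sides; unmatched rows get NULL for the other side's columns.
Matching on a.auth_id > p.auth_id. A NULL in a compared column never satisfies the condition.
- a row (auth_id=3): no match → kept, p columns NULL.
- a row (auth_id=9): matches 5 p row(s) → 5 output row(s).
- a row (auth_id=5): no match → kept, p columns NULL.
- a row (auth_id=5): no match → kept, p columns NULL.
- a row (auth_id=6): no match → kept, p columns NULL.
- a row (auth_id=5): no match → kept, p columns NULL.
- a row (auth_id=6): no match → kept, p columns NULL.
- a row (auth_id=3): no match → kept, p columns NULL.
- plus 1 unmatched p row(s), each kept with NULL a columns.

(Bob, 2015); (Bob, 2015); (Bob, 2021); (Bob, 2021); (Bob, 2022); (Bob, NULL); (Bob, NULL); (Eve, NULL); (Heidi, NULL); (Mona, NULL); (Tom, NULL); (Xin, NULL); (NULL, 2024)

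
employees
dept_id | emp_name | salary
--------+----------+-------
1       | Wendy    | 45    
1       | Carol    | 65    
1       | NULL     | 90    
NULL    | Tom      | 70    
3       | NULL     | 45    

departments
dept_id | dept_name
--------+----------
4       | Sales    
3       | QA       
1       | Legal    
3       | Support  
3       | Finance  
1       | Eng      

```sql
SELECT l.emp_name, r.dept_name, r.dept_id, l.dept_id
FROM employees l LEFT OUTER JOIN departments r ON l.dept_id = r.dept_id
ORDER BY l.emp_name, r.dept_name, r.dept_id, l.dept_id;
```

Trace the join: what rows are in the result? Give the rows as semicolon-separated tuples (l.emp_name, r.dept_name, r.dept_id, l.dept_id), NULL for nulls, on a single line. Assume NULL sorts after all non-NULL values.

(Carol, Eng, 1, 1); (Carol, Legal, 1, 1); (Tom, NULL, NULL, NULL); (Wendy, Eng, 1, 1); (Wendy, Legal, 1, 1); (NULL, Eng, 1, 1); (NULL, Finance, 3, 3); (NULL, Legal, 1, 1); (NULL, QA, 3, 3); (NULL, Support, 3, 3)

LEFT JOIN keeps every row from `employees`; unmatched rows get NULL for `departments`'s columns.
Matching on l.dept_id = r.dept_id. A NULL in a compared column never satisfies the condition.
- l[0] dept_id=1 → 2 match(es) in r → 2 row(s).
- l[1] dept_id=1 → 2 match(es) in r → 2 row(s).
- l[2] dept_id=1 → 2 match(es) in r → 2 row(s).
- l[3] dept_id=NULL → no match; kept with NULLs on the r side.
- l[4] dept_id=3 → 3 match(es) in r → 3 row(s).
After projecting and ordering:
l.emp_name | r.dept_name | r.dept_id | l.dept_id
Carol | Eng | 1 | 1
Carol | Legal | 1 | 1
Tom | NULL | NULL | NULL
Wendy | Eng | 1 | 1
Wendy | Legal | 1 | 1
NULL | Eng | 1 | 1
NULL | Finance | 3 | 3
NULL | Legal | 1 | 1
NULL | QA | 3 | 3
NULL | Support | 3 | 3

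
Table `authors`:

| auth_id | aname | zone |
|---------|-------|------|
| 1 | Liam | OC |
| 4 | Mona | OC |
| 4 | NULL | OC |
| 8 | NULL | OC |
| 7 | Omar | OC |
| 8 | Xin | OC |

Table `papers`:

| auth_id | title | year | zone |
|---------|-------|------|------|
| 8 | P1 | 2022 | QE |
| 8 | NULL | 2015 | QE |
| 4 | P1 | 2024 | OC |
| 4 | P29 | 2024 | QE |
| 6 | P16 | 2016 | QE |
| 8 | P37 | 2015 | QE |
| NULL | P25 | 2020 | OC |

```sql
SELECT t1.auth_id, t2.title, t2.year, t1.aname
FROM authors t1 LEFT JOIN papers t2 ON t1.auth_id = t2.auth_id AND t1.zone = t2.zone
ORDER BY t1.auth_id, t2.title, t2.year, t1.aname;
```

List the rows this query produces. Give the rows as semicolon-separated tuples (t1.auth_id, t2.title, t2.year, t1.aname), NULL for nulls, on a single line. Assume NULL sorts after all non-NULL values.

(1, NULL, NULL, Liam); (4, P1, 2024, Mona); (4, P1, 2024, NULL); (7, NULL, NULL, Omar); (8, NULL, NULL, Xin); (8, NULL, NULL, NULL)

LEFT JOIN keeps every row from `authors`; unmatched rows get NULL for `papers`'s columns.
Matching on t1.auth_id = t2.auth_id AND t1.zone = t2.zone. A NULL in a compared column never satisfies the condition.
- t1 (auth_id=1, zone=OC) has no partner → padded with NULL.
- t1 (auth_id=4, zone=OC) pairs with 1 row(s) of t2.
- t1 (auth_id=4, zone=OC) pairs with 1 row(s) of t2.
- t1 (auth_id=8, zone=OC) has no partner → padded with NULL.
- t1 (auth_id=7, zone=OC) has no partner → padded with NULL.
- t1 (auth_id=8, zone=OC) has no partner → padded with NULL.
After projecting and ordering:
t1.auth_id | t2.title | t2.year | t1.aname
1 | NULL | NULL | Liam
4 | P1 | 2024 | Mona
4 | P1 | 2024 | NULL
7 | NULL | NULL | Omar
8 | NULL | NULL | Xin
8 | NULL | NULL | NULL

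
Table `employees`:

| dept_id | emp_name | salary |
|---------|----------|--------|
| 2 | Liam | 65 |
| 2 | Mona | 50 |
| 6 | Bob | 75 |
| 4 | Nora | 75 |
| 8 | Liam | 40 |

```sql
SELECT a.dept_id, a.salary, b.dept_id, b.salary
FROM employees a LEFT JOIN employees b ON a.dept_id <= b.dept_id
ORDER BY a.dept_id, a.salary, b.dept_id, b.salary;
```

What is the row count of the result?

16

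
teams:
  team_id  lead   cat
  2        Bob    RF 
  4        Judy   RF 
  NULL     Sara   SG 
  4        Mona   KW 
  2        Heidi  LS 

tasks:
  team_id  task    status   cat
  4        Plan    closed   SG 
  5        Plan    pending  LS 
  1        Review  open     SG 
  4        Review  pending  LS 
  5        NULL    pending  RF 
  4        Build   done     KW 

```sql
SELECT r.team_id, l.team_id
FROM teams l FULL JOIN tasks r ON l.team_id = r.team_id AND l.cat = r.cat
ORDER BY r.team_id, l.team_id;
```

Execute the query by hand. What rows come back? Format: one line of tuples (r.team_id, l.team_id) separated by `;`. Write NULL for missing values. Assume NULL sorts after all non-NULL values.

FULL OUTER JOIN keeps every row from both sides; unmatched rows get NULL for the other side's columns.
Matching on l.team_id = r.team_id AND l.cat = r.cat. A NULL in a compared column never satisfies the condition.
- l[0] team_id=2, cat=RF → no match; kept with NULLs on the r side.
- l[1] team_id=4, cat=RF → no match; kept with NULLs on the r side.
- l[2] team_id=NULL, cat=SG → no match; kept with NULLs on the r side.
- l[3] team_id=4, cat=KW → 1 match(es) in r → 1 row(s).
- l[4] team_id=2, cat=LS → no match; kept with NULLs on the r side.
- 5 row(s) from r found no l partner → padded with NULL.
After projecting and ordering:
r.team_id | l.team_id
1 | NULL
4 | 4
4 | NULL
4 | NULL
5 | NULL
5 | NULL
NULL | 2
NULL | 2
NULL | 4
NULL | NULL

(1, NULL); (4, 4); (4, NULL); (4, NULL); (5, NULL); (5, NULL); (NULL, 2); (NULL, 2); (NULL, 4); (NULL, NULL)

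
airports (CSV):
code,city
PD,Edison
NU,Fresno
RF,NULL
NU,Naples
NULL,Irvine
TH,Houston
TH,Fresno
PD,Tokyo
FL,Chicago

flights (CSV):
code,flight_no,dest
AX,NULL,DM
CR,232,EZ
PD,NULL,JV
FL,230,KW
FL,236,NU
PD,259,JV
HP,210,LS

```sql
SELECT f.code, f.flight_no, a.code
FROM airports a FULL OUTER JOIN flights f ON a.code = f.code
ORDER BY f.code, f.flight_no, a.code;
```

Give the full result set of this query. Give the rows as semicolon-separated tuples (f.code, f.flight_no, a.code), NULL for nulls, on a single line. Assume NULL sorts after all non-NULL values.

FULL OUTER JOIN keeps every row from both sides; unmatched rows get NULL for the other side's columns.
Matching on a.code = f.code. A NULL in a compared column never satisfies the condition.
Matched pairs: 6; unmatched a rows kept: 6; unmatched f rows kept: 3.

(AX, NULL, NULL); (CR, 232, NULL); (FL, 230, FL); (FL, 236, FL); (HP, 210, NULL); (PD, 259, PD); (PD, 259, PD); (PD, NULL, PD); (PD, NULL, PD); (NULL, NULL, NU); (NULL, NULL, NU); (NULL, NULL, RF); (NULL, NULL, TH); (NULL, NULL, TH); (NULL, NULL, NULL)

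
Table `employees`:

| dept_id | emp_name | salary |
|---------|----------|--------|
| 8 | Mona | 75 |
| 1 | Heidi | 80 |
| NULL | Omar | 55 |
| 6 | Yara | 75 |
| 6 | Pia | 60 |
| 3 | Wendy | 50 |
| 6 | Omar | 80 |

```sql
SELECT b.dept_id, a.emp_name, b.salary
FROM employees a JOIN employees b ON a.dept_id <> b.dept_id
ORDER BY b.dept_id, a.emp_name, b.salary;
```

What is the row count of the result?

INNER JOIN keeps only pairs where the ON condition holds.
Matching on a.dept_id <> b.dept_id. A NULL in a compared column never satisfies the condition.
Matched pairs: 24.
Total: 24 rows.

24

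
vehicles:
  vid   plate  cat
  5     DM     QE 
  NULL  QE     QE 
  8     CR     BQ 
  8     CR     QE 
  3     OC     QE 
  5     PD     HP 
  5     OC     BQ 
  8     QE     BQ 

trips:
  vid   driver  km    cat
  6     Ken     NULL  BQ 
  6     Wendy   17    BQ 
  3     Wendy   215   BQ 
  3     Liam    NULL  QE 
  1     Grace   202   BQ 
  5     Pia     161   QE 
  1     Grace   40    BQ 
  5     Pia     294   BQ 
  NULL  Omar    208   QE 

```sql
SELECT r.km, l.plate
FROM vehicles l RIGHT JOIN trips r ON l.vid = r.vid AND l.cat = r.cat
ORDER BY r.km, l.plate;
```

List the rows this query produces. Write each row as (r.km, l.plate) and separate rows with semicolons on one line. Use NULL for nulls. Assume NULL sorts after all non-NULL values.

(17, NULL); (40, NULL); (161, DM); (202, NULL); (208, NULL); (215, NULL); (294, OC); (NULL, OC); (NULL, NULL)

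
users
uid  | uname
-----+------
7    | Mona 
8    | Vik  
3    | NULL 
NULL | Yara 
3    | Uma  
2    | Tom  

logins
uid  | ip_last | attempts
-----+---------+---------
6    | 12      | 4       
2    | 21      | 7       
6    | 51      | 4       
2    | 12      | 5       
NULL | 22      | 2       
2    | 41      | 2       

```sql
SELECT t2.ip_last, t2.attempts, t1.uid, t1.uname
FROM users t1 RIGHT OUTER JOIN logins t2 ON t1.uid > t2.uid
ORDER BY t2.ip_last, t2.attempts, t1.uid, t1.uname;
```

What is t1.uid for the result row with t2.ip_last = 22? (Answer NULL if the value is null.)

NULL

RIGHT JOIN keeps every row from `logins`; unmatched rows get NULL for `users`'s columns.
Matching on t1.uid > t2.uid. A NULL in a compared column never satisfies the condition.
- t1[0] uid=7 → 5 match(es) in t2 → 5 row(s).
- t1[1] uid=8 → 5 match(es) in t2 → 5 row(s).
- t1[2] uid=3 → 3 match(es) in t2 → 3 row(s).
- t1[3] uid=NULL → no match.
- t1[4] uid=3 → 3 match(es) in t2 → 3 row(s).
- t1[5] uid=2 → no match.
- 1 t2 row(s) had no t1 match → kept, t1 columns NULL.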